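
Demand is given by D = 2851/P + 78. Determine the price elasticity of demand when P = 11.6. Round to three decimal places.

-0.759

At P = 11.6, D = 323.7759.
dD/dP = −2851/P² = −21.1876.
Point elasticity E = (dD/dP)·(P/D) = -21.1876 × 11.6/323.7759 ≈ -0.759.
|E| < 1, so demand is inelastic at this price.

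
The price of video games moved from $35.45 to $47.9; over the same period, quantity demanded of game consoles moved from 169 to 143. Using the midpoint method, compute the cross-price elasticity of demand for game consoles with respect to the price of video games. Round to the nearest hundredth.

%ΔQ_x = (143 − 169)/[(169+143)/2] = -26/156 ≈ -0.1667.
%ΔP_y = (47.9 − 35.45)/[(35.45+47.9)/2] ≈ 0.2987.
E_xy = -0.1667/0.2987 ≈ -0.56.
E_xy < 0, so game consoles and video games are complements.

-0.56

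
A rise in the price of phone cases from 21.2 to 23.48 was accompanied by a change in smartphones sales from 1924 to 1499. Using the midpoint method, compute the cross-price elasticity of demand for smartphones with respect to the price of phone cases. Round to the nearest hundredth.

-2.43

%ΔQ_x = (1499 − 1924)/[(1924+1499)/2] = -425/1711.5 ≈ -0.2483.
%ΔP_y = (23.48 − 21.2)/[(21.2+23.48)/2] ≈ 0.1021.
E_xy = -0.2483/0.1021 ≈ -2.43.
E_xy < 0, so smartphones and phone cases are complements.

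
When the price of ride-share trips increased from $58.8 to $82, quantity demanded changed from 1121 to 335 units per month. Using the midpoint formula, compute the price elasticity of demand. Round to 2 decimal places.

%ΔQ = (335 − 1121)/[(1121 + 335)/2] = -786/728 ≈ -1.0797.
%Δp = (82 − 58.8)/[(58.8 + 82)/2] = 23.2/70.4 ≈ 0.3295.
Arc elasticity E = %ΔQ/%Δp ≈ -1.0797/0.3295 ≈ -3.28.
|E| > 1: demand is elastic over this range.

-3.28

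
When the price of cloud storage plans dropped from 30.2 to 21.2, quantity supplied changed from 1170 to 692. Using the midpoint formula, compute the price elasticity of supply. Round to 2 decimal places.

%Δq = (692 − 1170)/[(1170 + 692)/2] = -478/931 ≈ -0.5134.
%Δp = (21.2 − 30.2)/[(30.2 + 21.2)/2] = -9/25.7 ≈ -0.3502.
Arc elasticity E = %Δq/%Δp ≈ -0.5134/-0.3502 ≈ 1.47.
|E| > 1: supply is elastic over this range.

1.47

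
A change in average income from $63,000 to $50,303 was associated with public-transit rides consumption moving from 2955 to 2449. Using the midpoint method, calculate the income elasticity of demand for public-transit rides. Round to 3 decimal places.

%ΔQ = (2449 − 2955)/[(2955+2449)/2] = -506/2702 ≈ -0.1873.
%ΔI = (50,303 − 63,000)/[(63,000+50,303)/2] = -12697/56651.5 ≈ -0.2241.
E_I = %ΔQ/%ΔI ≈ 0.836.
E_I ∈ (0,1): normal good (necessity).

0.836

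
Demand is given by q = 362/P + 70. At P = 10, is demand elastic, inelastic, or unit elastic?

inelastic

At P = 10, q = 106.2.
dq/dP = −362/P² = −3.62.
Point elasticity E = (dq/dP)·(P/q) = -3.62 × 10/106.2 ≈ -0.341.
|E| ≈ 0.341 < 1, so demand is inelastic.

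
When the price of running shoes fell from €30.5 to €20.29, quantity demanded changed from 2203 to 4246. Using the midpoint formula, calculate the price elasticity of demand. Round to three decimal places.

%ΔQ = (4246 − 2203)/[(2203 + 4246)/2] = 2043/3224.5 ≈ 0.6336.
%ΔP = (20.29 − 30.5)/[(30.5 + 20.29)/2] = -10.21/25.395 ≈ -0.4020.
Arc elasticity E = %ΔQ/%ΔP ≈ 0.6336/-0.4020 ≈ -1.576.
|E| > 1: demand is elastic over this range.

-1.576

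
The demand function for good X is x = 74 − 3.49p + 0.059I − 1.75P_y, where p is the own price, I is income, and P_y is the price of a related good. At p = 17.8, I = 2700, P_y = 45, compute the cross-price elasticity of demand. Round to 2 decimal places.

-0.85

First evaluate x: 74 − 3.49(17.8) + 0.059(2700) − 1.75(45) = 74 − 62.122 + 159.3 − 78.75 = 92.428.
∂x/∂P_y = −1.75, so E_xy = -1.75·(45/92.428) ≈ -0.85.
E_xy < 0: the goods are complements.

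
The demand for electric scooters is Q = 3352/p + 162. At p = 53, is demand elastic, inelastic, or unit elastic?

At p = 53, Q = 225.2453.
dQ/dp = −3352/p² = −1.1933.
Point elasticity E = (dQ/dp)·(p/Q) = -1.1933 × 53/225.2453 ≈ -0.281.
|E| ≈ 0.281 < 1, so demand is inelastic.

inelastic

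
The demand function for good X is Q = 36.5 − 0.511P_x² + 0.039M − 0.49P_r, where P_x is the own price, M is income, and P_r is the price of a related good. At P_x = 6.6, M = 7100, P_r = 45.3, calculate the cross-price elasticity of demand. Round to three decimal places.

Substituting, Q = 36.5 − 0.511(6.6)² + 0.039(7100) − 0.49(45.3) = 36.5 − 22.2592 + 276.9 − 22.197 = 268.9438.
∂Q/∂P_r = −0.49, so E_xy = -0.49·(45.3/268.9438) ≈ -0.083.
E_xy < 0: the goods are complements.

-0.083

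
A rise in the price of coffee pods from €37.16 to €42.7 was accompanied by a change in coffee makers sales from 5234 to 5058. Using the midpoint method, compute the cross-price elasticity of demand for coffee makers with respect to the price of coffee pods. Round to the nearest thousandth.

%ΔQ_x = (5058 − 5234)/[(5234+5058)/2] = -176/5146 ≈ -0.0342.
%ΔP_y = (42.7 − 37.16)/[(37.16+42.7)/2] ≈ 0.1387.
E_xy = -0.0342/0.1387 ≈ -0.247.
E_xy < 0, so coffee makers and coffee pods are complements.

-0.247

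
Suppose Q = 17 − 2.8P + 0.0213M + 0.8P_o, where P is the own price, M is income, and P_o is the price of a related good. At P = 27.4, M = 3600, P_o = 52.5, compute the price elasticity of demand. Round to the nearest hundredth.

At the given point, Q = 17 − 2.8(27.4) + 0.0213(3600) + 0.8(52.5) = 17 − 76.72 + 76.68 + 42 = 58.96.
∂Q/∂P = −2.8, so E_p = (−2.8)·(27.4/58.96) ≈ -1.30.
|E_p| > 1: demand is elastic.

-1.30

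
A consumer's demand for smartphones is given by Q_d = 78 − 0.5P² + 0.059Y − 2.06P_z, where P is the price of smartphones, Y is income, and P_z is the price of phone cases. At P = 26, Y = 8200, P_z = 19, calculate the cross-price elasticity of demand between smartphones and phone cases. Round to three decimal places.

Evaluating quantity at (P, Y, P_z) gives Q_d = 78 − 0.5(26)² + 0.059(8200) − 2.06(19) = 78 − 338 + 483.8 − 39.14 = 184.66.
∂Q_d/∂P_z = −2.06, so E_xy = -2.06·(19/184.66) ≈ -0.212.
E_xy < 0: the goods are complements.

-0.212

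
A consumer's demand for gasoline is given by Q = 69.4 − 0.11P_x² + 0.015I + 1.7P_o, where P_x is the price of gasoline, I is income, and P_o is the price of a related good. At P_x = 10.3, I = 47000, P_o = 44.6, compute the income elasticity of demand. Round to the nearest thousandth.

Evaluating quantity at (P_x, I, P_o) gives Q = 69.4 − 0.11(10.3)² + 0.015(47000) + 1.7(44.6) = 69.4 − 11.6699 + 705 + 75.82 = 838.5501.
∂Q/∂I = +0.015, so E_I = 0.015·(47000/838.5501) ≈ 0.841.
E_I ∈ (0,1): normal good (necessity).

0.841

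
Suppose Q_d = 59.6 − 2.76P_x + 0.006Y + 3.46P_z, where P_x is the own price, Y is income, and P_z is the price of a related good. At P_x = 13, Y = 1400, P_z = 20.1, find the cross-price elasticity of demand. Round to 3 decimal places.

0.684

Q_d = 59.6 − 2.76(13) + 0.006(1400) + 3.46(20.1) = 59.6 − 35.88 + 8.4 + 69.546 = 101.666.
∂Q_d/∂P_z = +3.46, so E_xy = 3.46·(20.1/101.666) ≈ 0.684.
E_xy > 0: the goods are substitutes.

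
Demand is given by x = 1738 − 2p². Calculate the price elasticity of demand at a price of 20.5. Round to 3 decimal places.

-1.873

At p = 20.5, x = 897.5.
dx/dp = −2·2·p = −82.
Point elasticity E = (dx/dp)·(p/x) = -82 × 20.5/897.5 ≈ -1.873.
|E| > 1, so demand is elastic at this price.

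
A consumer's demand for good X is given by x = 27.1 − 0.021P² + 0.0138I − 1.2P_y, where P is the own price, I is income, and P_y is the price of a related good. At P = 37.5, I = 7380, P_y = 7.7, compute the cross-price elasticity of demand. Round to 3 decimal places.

x = 27.1 − 0.021(37.5)² + 0.0138(7380) − 1.2(7.7) = 27.1 − 29.5313 + 101.844 − 9.24 = 90.1728.
∂x/∂P_y = −1.2, so E_xy = -1.2·(7.7/90.1728) ≈ -0.102.
E_xy < 0: the goods are complements.

-0.102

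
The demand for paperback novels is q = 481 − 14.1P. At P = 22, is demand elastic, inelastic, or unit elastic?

elastic

At P = 22, q = 170.8.
dq/dP = −14.1.
Point elasticity E = (dq/dP)·(P/q) = -14.1 × 22/170.8 ≈ -1.816.
|E| ≈ 1.816 > 1, so demand is elastic.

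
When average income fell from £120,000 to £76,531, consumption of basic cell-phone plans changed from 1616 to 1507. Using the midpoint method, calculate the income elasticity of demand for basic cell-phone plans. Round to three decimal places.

0.158

%ΔQ = (1507 − 1616)/[(1616+1507)/2] = -109/1561.5 ≈ -0.0698.
%ΔM = (76,531 − 120,000)/[(120,000+76,531)/2] = -43469/98265.5 ≈ -0.4424.
E_I = %ΔQ/%ΔM ≈ 0.158.
E_I ∈ (0,1): normal good (necessity).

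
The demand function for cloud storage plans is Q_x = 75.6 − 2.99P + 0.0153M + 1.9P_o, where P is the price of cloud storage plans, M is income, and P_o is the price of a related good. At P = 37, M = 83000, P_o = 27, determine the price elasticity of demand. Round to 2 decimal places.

-0.09

Evaluating quantity at (P, M, P_o) gives Q_x = 75.6 − 2.99(37) + 0.0153(83000) + 1.9(27) = 75.6 − 110.63 + 1269.9 + 51.3 = 1286.17.
∂Q_x/∂P = −2.99, so E_p = (−2.99)·(37/1286.17) ≈ -0.09.
|E_p| < 1: demand is inelastic.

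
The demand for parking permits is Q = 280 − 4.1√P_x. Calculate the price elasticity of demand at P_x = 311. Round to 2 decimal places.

-0.17

At P_x = 311, Q = 207.6957.
dQ/dP_x = −4.1/(2√P_x) = −4.1/(2·17.6352).
Point elasticity E = (dQ/dP_x)·(P_x/Q) = -0.1162 × 311/207.6957 ≈ -0.17.
|E| < 1, so demand is inelastic at this price.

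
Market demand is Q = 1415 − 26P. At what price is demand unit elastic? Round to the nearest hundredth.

For linear demand Q = a − bP, E = −bP/(a − bP). |E| = 1 ⇒ bP = a − bP ⇒ P = a/(2b).
P = 1415/(2·26) ≈ 27.21.

27.21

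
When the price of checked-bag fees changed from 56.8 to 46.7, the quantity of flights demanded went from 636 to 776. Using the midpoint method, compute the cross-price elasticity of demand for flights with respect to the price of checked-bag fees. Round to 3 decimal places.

%ΔQ_x = (776 − 636)/[(636+776)/2] = 140/706 ≈ 0.1983.
%ΔP_y = (46.7 − 56.8)/[(56.8+46.7)/2] ≈ -0.1952.
E_xy = 0.1983/-0.1952 ≈ -1.016.
E_xy < 0, so flights and checked-bag fees are complements.

-1.016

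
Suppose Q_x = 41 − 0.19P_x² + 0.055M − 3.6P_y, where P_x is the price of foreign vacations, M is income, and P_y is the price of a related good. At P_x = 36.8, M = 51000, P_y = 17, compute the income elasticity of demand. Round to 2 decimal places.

1.11

Evaluating quantity at (P_x, M, P_y) gives Q_x = 41 − 0.19(36.8)² + 0.055(51000) − 3.6(17) = 41 − 257.3056 + 2805 − 61.2 = 2527.4944.
∂Q_x/∂M = +0.055, so E_I = 0.055·(51000/2527.4944) ≈ 1.11.
E_I > 1: normal good (luxury).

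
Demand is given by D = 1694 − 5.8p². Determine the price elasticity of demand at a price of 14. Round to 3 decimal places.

At p = 14, D = 557.2.
dD/dp = −2·5.8·p = −162.4.
Point elasticity E = (dD/dp)·(p/D) = -162.4 × 14/557.2 ≈ -4.080.
|E| > 1, so demand is elastic at this price.

-4.080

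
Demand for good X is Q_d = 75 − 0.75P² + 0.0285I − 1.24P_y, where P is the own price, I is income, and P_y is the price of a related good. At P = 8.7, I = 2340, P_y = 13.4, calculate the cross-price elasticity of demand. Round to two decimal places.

Q_d = 75 − 0.75(8.7)² + 0.0285(2340) − 1.24(13.4) = 75 − 56.7675 + 66.69 − 16.616 = 68.3065.
∂Q_d/∂P_y = −1.24, so E_xy = -1.24·(13.4/68.3065) ≈ -0.24.
E_xy < 0: the goods are complements.

-0.24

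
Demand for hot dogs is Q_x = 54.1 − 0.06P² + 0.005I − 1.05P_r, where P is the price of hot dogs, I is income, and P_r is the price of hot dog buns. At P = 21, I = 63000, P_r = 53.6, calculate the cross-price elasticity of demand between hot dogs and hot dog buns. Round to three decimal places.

-0.197

First evaluate Q_x: 54.1 − 0.06(21)² + 0.005(63000) − 1.05(53.6) = 54.1 − 26.46 + 315 − 56.28 = 286.36.
∂Q_x/∂P_r = −1.05, so E_xy = -1.05·(53.6/286.36) ≈ -0.197.
E_xy < 0: the goods are complements.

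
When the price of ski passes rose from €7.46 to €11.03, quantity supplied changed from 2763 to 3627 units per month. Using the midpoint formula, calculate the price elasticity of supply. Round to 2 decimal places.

0.70

%Δq = (3627 − 2763)/[(2763 + 3627)/2] = 864/3195 ≈ 0.2704.
%Δp = (11.03 − 7.46)/[(7.46 + 11.03)/2] = 3.57/9.245 ≈ 0.3862.
Arc elasticity E = %Δq/%Δp ≈ 0.2704/0.3862 ≈ 0.70.
|E| < 1: supply is inelastic over this range.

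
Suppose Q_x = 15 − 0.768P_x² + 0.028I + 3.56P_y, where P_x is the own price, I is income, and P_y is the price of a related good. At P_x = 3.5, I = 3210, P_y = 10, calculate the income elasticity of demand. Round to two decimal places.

At the given point, Q_x = 15 − 0.768(3.5)² + 0.028(3210) + 3.56(10) = 15 − 9.408 + 89.88 + 35.6 = 131.072.
∂Q_x/∂I = +0.028, so E_I = 0.028·(3210/131.072) ≈ 0.69.
E_I ∈ (0,1): normal good (necessity).

0.69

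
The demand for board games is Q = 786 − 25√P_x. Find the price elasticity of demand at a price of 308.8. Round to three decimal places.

-0.634

At P_x = 308.8, Q = 346.6823.
dQ/dP_x = −25/(2√P_x) = −25/(2·17.5727).
Point elasticity E = (dQ/dP_x)·(P_x/Q) = -0.7113 × 308.8/346.6823 ≈ -0.634.
|E| < 1, so demand is inelastic at this price.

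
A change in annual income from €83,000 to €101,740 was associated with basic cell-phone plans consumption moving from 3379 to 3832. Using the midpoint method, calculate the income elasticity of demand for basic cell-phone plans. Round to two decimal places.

0.62

%ΔQ = (3832 − 3379)/[(3379+3832)/2] = 453/3605.5 ≈ 0.1256.
%ΔI = (101,740 − 83,000)/[(83,000+101,740)/2] = 18740/92370 ≈ 0.2029.
E_I = %ΔQ/%ΔI ≈ 0.62.
E_I ∈ (0,1): normal good (necessity).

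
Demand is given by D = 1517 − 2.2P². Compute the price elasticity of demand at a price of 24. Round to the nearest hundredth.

At P = 24, D = 249.8.
dD/dP = −2·2.2·P = −105.6.
Point elasticity E = (dD/dP)·(P/D) = -105.6 × 24/249.8 ≈ -10.15.
|E| > 1, so demand is elastic at this price.

-10.15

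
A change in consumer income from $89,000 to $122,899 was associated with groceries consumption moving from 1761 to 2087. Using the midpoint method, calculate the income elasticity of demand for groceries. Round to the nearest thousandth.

%ΔQ = (2087 − 1761)/[(1761+2087)/2] = 326/1924 ≈ 0.1694.
%ΔY = (122,899 − 89,000)/[(89,000+122,899)/2] = 33899/105949.5 ≈ 0.3200.
E_I = %ΔQ/%ΔY ≈ 0.530.
E_I ∈ (0,1): normal good (necessity).

0.530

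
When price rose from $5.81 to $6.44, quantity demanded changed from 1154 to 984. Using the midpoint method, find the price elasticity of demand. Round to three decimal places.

-1.546

%Δq = (984 − 1154)/[(1154 + 984)/2] = -170/1069 ≈ -0.1590.
%ΔP = (6.44 − 5.81)/[(5.81 + 6.44)/2] = 0.63/6.125 ≈ 0.1029.
Arc elasticity E = %Δq/%ΔP ≈ -0.1590/0.1029 ≈ -1.546.
|E| > 1: demand is elastic over this range.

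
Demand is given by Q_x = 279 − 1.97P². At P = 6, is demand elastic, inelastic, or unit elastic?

inelastic

At P = 6, Q_x = 208.08.
dQ_x/dP = −2·1.97·P = −23.64.
Point elasticity E = (dQ_x/dP)·(P/Q_x) = -23.64 × 6/208.08 ≈ -0.682.
|E| ≈ 0.682 < 1, so demand is inelastic.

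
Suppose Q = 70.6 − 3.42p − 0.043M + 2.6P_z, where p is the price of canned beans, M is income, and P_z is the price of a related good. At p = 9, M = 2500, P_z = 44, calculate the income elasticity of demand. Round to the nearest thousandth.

Evaluating quantity at (p, M, P_z) gives Q = 70.6 − 3.42(9) − 0.043(2500) + 2.6(44) = 70.6 − 30.78 − 107.5 + 114.4 = 46.72.
∂Q/∂M = −0.043, so E_I = -0.043·(2500/46.72) ≈ -2.301.
E_I < 0: inferior good.

-2.301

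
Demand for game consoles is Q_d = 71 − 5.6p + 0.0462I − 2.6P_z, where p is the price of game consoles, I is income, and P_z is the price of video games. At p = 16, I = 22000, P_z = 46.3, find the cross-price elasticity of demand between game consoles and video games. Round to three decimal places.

Substituting, Q_d = 71 − 5.6(16) + 0.0462(22000) − 2.6(46.3) = 71 − 89.6 + 1016.4 − 120.38 = 877.42.
∂Q_d/∂P_z = −2.6, so E_xy = -2.6·(46.3/877.42) ≈ -0.137.
E_xy < 0: the goods are complements.

-0.137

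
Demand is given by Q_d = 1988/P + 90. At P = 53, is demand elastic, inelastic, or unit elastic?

At P = 53, Q_d = 127.5094.
dQ_d/dP = −1988/P² = −0.7077.
Point elasticity E = (dQ_d/dP)·(P/Q_d) = -0.7077 × 53/127.5094 ≈ -0.294.
|E| ≈ 0.294 < 1, so demand is inelastic.

inelastic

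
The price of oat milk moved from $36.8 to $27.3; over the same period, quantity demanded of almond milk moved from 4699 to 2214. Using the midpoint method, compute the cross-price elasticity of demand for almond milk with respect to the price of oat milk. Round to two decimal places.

2.43

%ΔQ_x = (2214 − 4699)/[(4699+2214)/2] = -2485/3456.5 ≈ -0.7189.
%ΔP_y = (27.3 − 36.8)/[(36.8+27.3)/2] ≈ -0.2964.
E_xy = -0.7189/-0.2964 ≈ 2.43.
E_xy > 0, so almond milk and oat milk are substitutes.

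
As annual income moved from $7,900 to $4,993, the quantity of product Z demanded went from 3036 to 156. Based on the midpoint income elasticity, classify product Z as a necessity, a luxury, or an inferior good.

%ΔQ = (156 − 3036)/[(3036+156)/2] = -2880/1596 ≈ -1.8045.
%ΔI = (4,993 − 7,900)/[(7,900+4,993)/2] = -2907/6446.5 ≈ -0.4509.
E_I = %ΔQ/%ΔI ≈ 4.002.
E_I > 1: normal good (luxury).

luxury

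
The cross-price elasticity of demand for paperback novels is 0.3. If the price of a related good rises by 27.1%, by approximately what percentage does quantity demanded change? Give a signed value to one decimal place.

8.1

%ΔQ ≈ E × %ΔP_y = (0.3) × (27.1%) ≈ 8.1%.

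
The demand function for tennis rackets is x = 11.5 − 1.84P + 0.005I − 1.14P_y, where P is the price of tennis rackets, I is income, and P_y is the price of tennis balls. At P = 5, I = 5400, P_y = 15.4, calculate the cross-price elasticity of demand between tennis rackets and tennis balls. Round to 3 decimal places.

-1.495

x = 11.5 − 1.84(5) + 0.005(5400) − 1.14(15.4) = 11.5 − 9.2 + 27 − 17.556 = 11.744.
∂x/∂P_y = −1.14, so E_xy = -1.14·(15.4/11.744) ≈ -1.495.
E_xy < 0: the goods are complements.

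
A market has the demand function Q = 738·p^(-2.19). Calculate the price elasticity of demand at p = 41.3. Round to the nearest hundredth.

-2.19

For a Cobb–Douglas (constant-elasticity) form Q = A·p^α·…, the elasticity with respect to p equals the exponent α at every point.
Here the exponent on p is -2.19, so the price elasticity of demand is -2.19.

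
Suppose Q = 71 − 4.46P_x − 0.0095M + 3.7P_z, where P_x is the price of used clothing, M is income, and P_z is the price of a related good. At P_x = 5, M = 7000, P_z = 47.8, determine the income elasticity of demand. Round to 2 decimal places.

-0.42

Evaluating quantity at (P_x, M, P_z) gives Q = 71 − 4.46(5) − 0.0095(7000) + 3.7(47.8) = 71 − 22.3 − 66.5 + 176.86 = 159.06.
∂Q/∂M = −0.0095, so E_I = -0.0095·(7000/159.06) ≈ -0.42.
E_I < 0: inferior good.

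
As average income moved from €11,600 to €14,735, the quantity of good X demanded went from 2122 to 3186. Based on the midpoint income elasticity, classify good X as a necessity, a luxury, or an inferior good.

%ΔQ = (3186 − 2122)/[(2122+3186)/2] = 1064/2654 ≈ 0.4009.
%ΔI = (14,735 − 11,600)/[(11,600+14,735)/2] = 3135/13167.5 ≈ 0.2381.
E_I = %ΔQ/%ΔI ≈ 1.684.
E_I > 1: normal good (luxury).

luxury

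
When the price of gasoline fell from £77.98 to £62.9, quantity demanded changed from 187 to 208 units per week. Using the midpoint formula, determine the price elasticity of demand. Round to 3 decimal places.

%ΔQ = (208 − 187)/[(187 + 208)/2] = 21/197.5 ≈ 0.1063.
%Δp = (62.9 − 77.98)/[(77.98 + 62.9)/2] = -15.08/70.44 ≈ -0.2141.
Arc elasticity E = %ΔQ/%Δp ≈ 0.1063/-0.2141 ≈ -0.497.
|E| < 1: demand is inelastic over this range.

-0.497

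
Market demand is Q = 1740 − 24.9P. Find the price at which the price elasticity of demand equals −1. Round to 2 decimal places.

For linear demand Q = a − bP, E = −bP/(a − bP). |E| = 1 ⇒ bP = a − bP ⇒ P = a/(2b).
P = 1740/(2·24.9) ≈ 34.94.

34.94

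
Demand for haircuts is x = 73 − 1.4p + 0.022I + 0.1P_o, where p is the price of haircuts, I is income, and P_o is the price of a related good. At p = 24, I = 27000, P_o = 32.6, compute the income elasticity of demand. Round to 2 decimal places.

At the given point, x = 73 − 1.4(24) + 0.022(27000) + 0.1(32.6) = 73 − 33.6 + 594 + 3.26 = 636.66.
∂x/∂I = +0.022, so E_I = 0.022·(27000/636.66) ≈ 0.93.
E_I ∈ (0,1): normal good (necessity).

0.93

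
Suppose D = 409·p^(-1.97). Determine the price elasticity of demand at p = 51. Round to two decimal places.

For a Cobb–Douglas (constant-elasticity) form D = A·p^α·…, the elasticity with respect to p equals the exponent α at every point.
Here the exponent on p is -1.97, so the price elasticity of demand is -1.97.

-1.97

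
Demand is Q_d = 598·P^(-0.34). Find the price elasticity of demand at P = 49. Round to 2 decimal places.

-0.34

For a Cobb–Douglas (constant-elasticity) form Q_d = A·P^α·…, the elasticity with respect to P equals the exponent α at every point.
Here the exponent on P is -0.34, so the price elasticity of demand is -0.34.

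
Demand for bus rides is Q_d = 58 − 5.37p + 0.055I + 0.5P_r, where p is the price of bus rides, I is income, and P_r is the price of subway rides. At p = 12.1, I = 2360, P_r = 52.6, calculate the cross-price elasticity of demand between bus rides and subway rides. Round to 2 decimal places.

0.18

Q_d = 58 − 5.37(12.1) + 0.055(2360) + 0.5(52.6) = 58 − 64.977 + 129.8 + 26.3 = 149.123.
∂Q_d/∂P_r = +0.5, so E_xy = 0.5·(52.6/149.123) ≈ 0.18.
E_xy > 0: the goods are substitutes.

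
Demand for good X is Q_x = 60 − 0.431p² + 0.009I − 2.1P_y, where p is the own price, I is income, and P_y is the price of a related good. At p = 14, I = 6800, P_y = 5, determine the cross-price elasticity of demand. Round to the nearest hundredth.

-0.40

First evaluate Q_x: 60 − 0.431(14)² + 0.009(6800) − 2.1(5) = 60 − 84.476 + 61.2 − 10.5 = 26.224.
∂Q_x/∂P_y = −2.1, so E_xy = -2.1·(5/26.224) ≈ -0.40.
E_xy < 0: the goods are complements.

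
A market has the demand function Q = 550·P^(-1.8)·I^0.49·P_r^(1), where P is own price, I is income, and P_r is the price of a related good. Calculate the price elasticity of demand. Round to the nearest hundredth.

-1.80

For a Cobb–Douglas (constant-elasticity) form Q = A·P^α·…, the elasticity with respect to P equals the exponent α at every point.
Here the exponent on P is -1.8, so the price elasticity of demand is -1.80.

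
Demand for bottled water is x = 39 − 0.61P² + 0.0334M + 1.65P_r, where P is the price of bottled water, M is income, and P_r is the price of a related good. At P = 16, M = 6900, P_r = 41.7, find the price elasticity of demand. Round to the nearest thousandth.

Evaluating quantity at (P, M, P_r) gives x = 39 − 0.61(16)² + 0.0334(6900) + 1.65(41.7) = 39 − 156.16 + 230.46 + 68.805 = 182.105.
∂x/∂P = −2·0.61·P = -19.52, so E_p = -19.52·(16/182.105) ≈ -1.715.
|E_p| > 1: demand is elastic.

-1.715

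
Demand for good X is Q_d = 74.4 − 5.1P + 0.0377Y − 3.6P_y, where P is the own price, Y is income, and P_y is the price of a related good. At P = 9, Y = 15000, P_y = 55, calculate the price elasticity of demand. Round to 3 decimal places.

Substituting, Q_d = 74.4 − 5.1(9) + 0.0377(15000) − 3.6(55) = 74.4 − 45.9 + 565.5 − 198 = 396.
∂Q_d/∂P = −5.1, so E_p = (−5.1)·(9/396) ≈ -0.116.
|E_p| < 1: demand is inelastic.

-0.116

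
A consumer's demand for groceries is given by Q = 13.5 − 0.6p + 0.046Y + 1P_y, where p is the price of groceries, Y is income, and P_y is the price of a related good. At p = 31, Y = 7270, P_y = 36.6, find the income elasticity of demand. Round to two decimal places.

At the given point, Q = 13.5 − 0.6(31) + 0.046(7270) + 1(36.6) = 13.5 − 18.6 + 334.42 + 36.6 = 365.92.
∂Q/∂Y = +0.046, so E_I = 0.046·(7270/365.92) ≈ 0.91.
E_I ∈ (0,1): normal good (necessity).

0.91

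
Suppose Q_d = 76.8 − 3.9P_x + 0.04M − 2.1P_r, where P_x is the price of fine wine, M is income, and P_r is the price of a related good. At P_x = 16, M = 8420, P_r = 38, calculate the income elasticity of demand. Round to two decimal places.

1.24

Evaluating quantity at (P_x, M, P_r) gives Q_d = 76.8 − 3.9(16) + 0.04(8420) − 2.1(38) = 76.8 − 62.4 + 336.8 − 79.8 = 271.4.
∂Q_d/∂M = +0.04, so E_I = 0.04·(8420/271.4) ≈ 1.24.
E_I > 1: normal good (luxury).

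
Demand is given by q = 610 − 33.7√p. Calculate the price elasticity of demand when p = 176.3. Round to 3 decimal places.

At p = 176.3, q = 162.5381.
dq/dp = −33.7/(2√p) = −33.7/(2·13.2778).
Point elasticity E = (dq/dp)·(p/q) = -1.269 × 176.3/162.5381 ≈ -1.376.
|E| > 1, so demand is elastic at this price.

-1.376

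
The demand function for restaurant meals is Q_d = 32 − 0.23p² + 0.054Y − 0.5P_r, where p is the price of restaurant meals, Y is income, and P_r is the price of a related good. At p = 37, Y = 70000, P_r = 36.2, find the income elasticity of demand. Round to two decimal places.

1.09

Evaluating quantity at (p, Y, P_r) gives Q_d = 32 − 0.23(37)² + 0.054(70000) − 0.5(36.2) = 32 − 314.87 + 3780 − 18.1 = 3479.03.
∂Q_d/∂Y = +0.054, so E_I = 0.054·(70000/3479.03) ≈ 1.09.
E_I > 1: normal good (luxury).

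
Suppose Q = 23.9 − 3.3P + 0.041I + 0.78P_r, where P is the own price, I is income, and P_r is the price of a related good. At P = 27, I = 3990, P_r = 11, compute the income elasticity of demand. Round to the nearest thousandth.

Q = 23.9 − 3.3(27) + 0.041(3990) + 0.78(11) = 23.9 − 89.1 + 163.59 + 8.58 = 106.97.
∂Q/∂I = +0.041, so E_I = 0.041·(3990/106.97) ≈ 1.529.
E_I > 1: normal good (luxury).

1.529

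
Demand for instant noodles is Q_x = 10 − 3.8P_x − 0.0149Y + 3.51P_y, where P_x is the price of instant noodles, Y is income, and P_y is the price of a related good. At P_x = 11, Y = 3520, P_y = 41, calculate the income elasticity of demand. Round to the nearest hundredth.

First evaluate Q_x: 10 − 3.8(11) − 0.0149(3520) + 3.51(41) = 10 − 41.8 − 52.448 + 143.91 = 59.662.
∂Q_x/∂Y = −0.0149, so E_I = -0.0149·(3520/59.662) ≈ -0.88.
E_I < 0: inferior good.

-0.88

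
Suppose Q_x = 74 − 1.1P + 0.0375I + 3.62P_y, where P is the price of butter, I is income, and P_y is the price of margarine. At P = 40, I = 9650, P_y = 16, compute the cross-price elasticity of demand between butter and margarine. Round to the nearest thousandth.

First evaluate Q_x: 74 − 1.1(40) + 0.0375(9650) + 3.62(16) = 74 − 44 + 361.875 + 57.92 = 449.795.
∂Q_x/∂P_y = +3.62, so E_xy = 3.62·(16/449.795) ≈ 0.129.
E_xy > 0: the goods are substitutes.

0.129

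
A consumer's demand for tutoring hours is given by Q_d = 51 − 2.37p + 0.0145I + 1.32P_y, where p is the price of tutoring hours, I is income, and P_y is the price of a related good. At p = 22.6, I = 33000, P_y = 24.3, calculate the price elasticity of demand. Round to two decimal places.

-0.11

First evaluate Q_d: 51 − 2.37(22.6) + 0.0145(33000) + 1.32(24.3) = 51 − 53.562 + 478.5 + 32.076 = 508.014.
∂Q_d/∂p = −2.37, so E_p = (−2.37)·(22.6/508.014) ≈ -0.11.
|E_p| < 1: demand is inelastic.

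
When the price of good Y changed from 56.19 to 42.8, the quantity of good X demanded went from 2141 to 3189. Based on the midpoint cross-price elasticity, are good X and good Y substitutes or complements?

%ΔQ_x = (3189 − 2141)/[(2141+3189)/2] = 1048/2665 ≈ 0.3932.
%ΔP_y = (42.8 − 56.19)/[(56.19+42.8)/2] ≈ -0.2705.
E_xy = 0.3932/-0.2705 ≈ -1.454.
E_xy < 0, so the goods are complements.

complements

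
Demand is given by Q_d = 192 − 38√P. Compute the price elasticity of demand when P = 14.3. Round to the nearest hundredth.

At P = 14.3, Q_d = 48.3017.
dQ_d/dP = −38/(2√P) = −38/(2·3.7815).
Point elasticity E = (dQ_d/dP)·(P/Q_d) = -5.0244 × 14.3/48.3017 ≈ -1.49.
|E| > 1, so demand is elastic at this price.

-1.49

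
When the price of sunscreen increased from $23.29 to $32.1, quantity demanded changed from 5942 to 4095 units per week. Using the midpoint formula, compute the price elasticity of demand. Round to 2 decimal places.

%Δq = (4095 − 5942)/[(5942 + 4095)/2] = -1847/5018.5 ≈ -0.3680.
%ΔP = (32.1 − 23.29)/[(23.29 + 32.1)/2] = 8.81/27.695 ≈ 0.3181.
Arc elasticity E = %Δq/%ΔP ≈ -0.3680/0.3181 ≈ -1.16.
|E| > 1: demand is elastic over this range.

-1.16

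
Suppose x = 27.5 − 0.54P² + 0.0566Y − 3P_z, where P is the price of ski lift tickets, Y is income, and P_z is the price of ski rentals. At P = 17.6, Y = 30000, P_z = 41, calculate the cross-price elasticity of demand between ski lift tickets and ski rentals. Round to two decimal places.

-0.09

At the given point, x = 27.5 − 0.54(17.6)² + 0.0566(30000) − 3(41) = 27.5 − 167.2704 + 1698 − 123 = 1435.2296.
∂x/∂P_z = −3, so E_xy = -3·(41/1435.2296) ≈ -0.09.
E_xy < 0: the goods are complements.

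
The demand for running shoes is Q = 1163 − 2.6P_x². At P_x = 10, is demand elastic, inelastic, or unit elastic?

At P_x = 10, Q = 903.
dQ/dP_x = −2·2.6·P_x = −52.
Point elasticity E = (dQ/dP_x)·(P_x/Q) = -52 × 10/903 ≈ -0.576.
|E| ≈ 0.576 < 1, so demand is inelastic.

inelastic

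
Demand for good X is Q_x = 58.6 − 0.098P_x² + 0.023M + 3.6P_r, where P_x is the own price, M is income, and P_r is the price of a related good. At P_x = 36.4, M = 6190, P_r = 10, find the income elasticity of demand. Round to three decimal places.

Q_x = 58.6 − 0.098(36.4)² + 0.023(6190) + 3.6(10) = 58.6 − 129.8461 + 142.37 + 36 = 107.1239.
∂Q_x/∂M = +0.023, so E_I = 0.023·(6190/107.1239) ≈ 1.329.
E_I > 1: normal good (luxury).

1.329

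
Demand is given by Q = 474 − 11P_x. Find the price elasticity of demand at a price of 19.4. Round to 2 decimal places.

At P_x = 19.4, Q = 260.6.
dQ/dP_x = −11.
Point elasticity E = (dQ/dP_x)·(P_x/Q) = -11 × 19.4/260.6 ≈ -0.82.
|E| < 1, so demand is inelastic at this price.

-0.82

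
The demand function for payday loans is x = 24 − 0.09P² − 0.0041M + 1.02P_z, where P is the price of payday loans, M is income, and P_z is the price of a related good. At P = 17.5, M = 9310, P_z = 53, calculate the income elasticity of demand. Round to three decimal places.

Evaluating quantity at (P, M, P_z) gives x = 24 − 0.09(17.5)² − 0.0041(9310) + 1.02(53) = 24 − 27.5625 − 38.171 + 54.06 = 12.3265.
∂x/∂M = −0.0041, so E_I = -0.0041·(9310/12.3265) ≈ -3.097.
E_I < 0: inferior good.

-3.097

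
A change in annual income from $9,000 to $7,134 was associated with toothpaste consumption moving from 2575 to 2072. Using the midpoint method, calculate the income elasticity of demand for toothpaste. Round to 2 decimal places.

0.94

%ΔQ = (2072 − 2575)/[(2575+2072)/2] = -503/2323.5 ≈ -0.2165.
%ΔI = (7,134 − 9,000)/[(9,000+7,134)/2] = -1866/8067 ≈ -0.2313.
E_I = %ΔQ/%ΔI ≈ 0.94.
E_I ∈ (0,1): normal good (necessity).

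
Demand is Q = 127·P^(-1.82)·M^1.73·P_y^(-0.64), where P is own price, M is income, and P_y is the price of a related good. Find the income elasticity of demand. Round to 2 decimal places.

For a Cobb–Douglas (constant-elasticity) form Q = A·M^α·…, the elasticity with respect to M equals the exponent α at every point.
Here the exponent on M is 1.73, so the income elasticity of demand is 1.73.

1.73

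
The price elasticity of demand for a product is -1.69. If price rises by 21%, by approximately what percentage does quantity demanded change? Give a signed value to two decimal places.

%ΔQ ≈ E × %ΔP = (-1.69) × (21%) = -35.49%.

-35.49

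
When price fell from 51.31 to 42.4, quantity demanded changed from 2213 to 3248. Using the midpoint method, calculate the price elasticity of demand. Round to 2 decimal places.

-1.99

%Δq = (3248 − 2213)/[(2213 + 3248)/2] = 1035/2730.5 ≈ 0.3791.
%ΔP = (42.4 − 51.31)/[(51.31 + 42.4)/2] = -8.91/46.855 ≈ -0.1902.
Arc elasticity E = %Δq/%ΔP ≈ 0.3791/-0.1902 ≈ -1.99.
|E| > 1: demand is elastic over this range.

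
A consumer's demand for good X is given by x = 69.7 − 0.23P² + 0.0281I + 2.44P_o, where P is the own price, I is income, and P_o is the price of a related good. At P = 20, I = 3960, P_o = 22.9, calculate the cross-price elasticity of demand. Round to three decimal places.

At the given point, x = 69.7 − 0.23(20)² + 0.0281(3960) + 2.44(22.9) = 69.7 − 92 + 111.276 + 55.876 = 144.852.
∂x/∂P_o = +2.44, so E_xy = 2.44·(22.9/144.852) ≈ 0.386.
E_xy > 0: the goods are substitutes.

0.386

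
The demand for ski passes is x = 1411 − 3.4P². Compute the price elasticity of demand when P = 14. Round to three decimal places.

-1.790

At P = 14, x = 744.6.
dx/dP = −2·3.4·P = −95.2.
Point elasticity E = (dx/dP)·(P/x) = -95.2 × 14/744.6 ≈ -1.790.
|E| > 1, so demand is elastic at this price.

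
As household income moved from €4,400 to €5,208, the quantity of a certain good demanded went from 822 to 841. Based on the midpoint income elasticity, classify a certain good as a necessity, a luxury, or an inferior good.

%ΔQ = (841 − 822)/[(822+841)/2] = 19/831.5 ≈ 0.0229.
%ΔM = (5,208 − 4,400)/[(4,400+5,208)/2] = 808/4804 ≈ 0.1682.
E_I = %ΔQ/%ΔM ≈ 0.136.
E_I ∈ (0,1): normal good (necessity).

necessity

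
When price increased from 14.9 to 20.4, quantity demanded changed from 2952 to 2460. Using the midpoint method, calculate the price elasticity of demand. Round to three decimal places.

%Δq = (2460 − 2952)/[(2952 + 2460)/2] = -492/2706 ≈ -0.1818.
%ΔP = (20.4 − 14.9)/[(14.9 + 20.4)/2] = 5.5/17.65 ≈ 0.3116.
Arc elasticity E = %Δq/%ΔP ≈ -0.1818/0.3116 ≈ -0.583.
|E| < 1: demand is inelastic over this range.

-0.583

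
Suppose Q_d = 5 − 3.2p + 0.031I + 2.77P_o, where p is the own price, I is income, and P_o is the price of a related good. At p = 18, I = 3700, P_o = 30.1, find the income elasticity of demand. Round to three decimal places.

Evaluating quantity at (p, I, P_o) gives Q_d = 5 − 3.2(18) + 0.031(3700) + 2.77(30.1) = 5 − 57.6 + 114.7 + 83.377 = 145.477.
∂Q_d/∂I = +0.031, so E_I = 0.031·(3700/145.477) ≈ 0.788.
E_I ∈ (0,1): normal good (necessity).

0.788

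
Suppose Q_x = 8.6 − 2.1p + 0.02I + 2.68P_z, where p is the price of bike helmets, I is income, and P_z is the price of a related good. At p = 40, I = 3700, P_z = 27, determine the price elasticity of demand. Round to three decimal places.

-1.184

First evaluate Q_x: 8.6 − 2.1(40) + 0.02(3700) + 2.68(27) = 8.6 − 84 + 74 + 72.36 = 70.96.
∂Q_x/∂p = −2.1, so E_p = (−2.1)·(40/70.96) ≈ -1.184.
|E_p| > 1: demand is elastic.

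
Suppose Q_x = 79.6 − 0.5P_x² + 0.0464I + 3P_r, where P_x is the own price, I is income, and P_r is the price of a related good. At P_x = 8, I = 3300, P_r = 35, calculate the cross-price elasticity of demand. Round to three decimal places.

0.343

Substituting, Q_x = 79.6 − 0.5(8)² + 0.0464(3300) + 3(35) = 79.6 − 32 + 153.12 + 105 = 305.72.
∂Q_x/∂P_r = +3, so E_xy = 3·(35/305.72) ≈ 0.343.
E_xy > 0: the goods are substitutes.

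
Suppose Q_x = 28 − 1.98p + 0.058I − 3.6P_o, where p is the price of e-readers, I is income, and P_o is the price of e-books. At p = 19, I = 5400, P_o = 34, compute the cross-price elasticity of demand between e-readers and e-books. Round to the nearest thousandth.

-0.676

Substituting, Q_x = 28 − 1.98(19) + 0.058(5400) − 3.6(34) = 28 − 37.62 + 313.2 − 122.4 = 181.18.
∂Q_x/∂P_o = −3.6, so E_xy = -3.6·(34/181.18) ≈ -0.676.
E_xy < 0: the goods are complements.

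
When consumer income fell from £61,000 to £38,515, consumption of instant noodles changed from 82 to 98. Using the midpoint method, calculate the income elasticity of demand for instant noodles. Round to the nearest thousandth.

%ΔQ = (98 − 82)/[(82+98)/2] = 16/90 ≈ 0.1778.
%ΔY = (38,515 − 61,000)/[(61,000+38,515)/2] = -22485/49757.5 ≈ -0.4519.
E_I = %ΔQ/%ΔY ≈ -0.393.
E_I < 0: inferior good.

-0.393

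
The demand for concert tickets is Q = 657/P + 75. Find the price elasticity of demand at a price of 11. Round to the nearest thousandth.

-0.443

At P = 11, Q = 134.7273.
dQ/dP = −657/P² = −5.4298.
Point elasticity E = (dQ/dP)·(P/Q) = -5.4298 × 11/134.7273 ≈ -0.443.
|E| < 1, so demand is inelastic at this price.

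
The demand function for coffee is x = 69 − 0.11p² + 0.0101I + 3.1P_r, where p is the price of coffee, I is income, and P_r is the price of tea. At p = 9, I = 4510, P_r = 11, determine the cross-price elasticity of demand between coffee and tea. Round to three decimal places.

Substituting, x = 69 − 0.11(9)² + 0.0101(4510) + 3.1(11) = 69 − 8.91 + 45.551 + 34.1 = 139.741.
∂x/∂P_r = +3.1, so E_xy = 3.1·(11/139.741) ≈ 0.244.
E_xy > 0: the goods are substitutes.

0.244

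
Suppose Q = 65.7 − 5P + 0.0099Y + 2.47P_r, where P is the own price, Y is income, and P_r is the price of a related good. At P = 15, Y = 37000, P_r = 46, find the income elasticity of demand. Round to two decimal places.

0.78

At the given point, Q = 65.7 − 5(15) + 0.0099(37000) + 2.47(46) = 65.7 − 75 + 366.3 + 113.62 = 470.62.
∂Q/∂Y = +0.0099, so E_I = 0.0099·(37000/470.62) ≈ 0.78.
E_I ∈ (0,1): normal good (necessity).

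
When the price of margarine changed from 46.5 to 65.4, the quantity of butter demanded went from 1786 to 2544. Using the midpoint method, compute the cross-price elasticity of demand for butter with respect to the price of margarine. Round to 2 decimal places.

1.04

%ΔQ_x = (2544 − 1786)/[(1786+2544)/2] = 758/2165 ≈ 0.3501.
%ΔP_y = (65.4 − 46.5)/[(46.5+65.4)/2] ≈ 0.3378.
E_xy = 0.3501/0.3378 ≈ 1.04.
E_xy > 0, so butter and margarine are substitutes.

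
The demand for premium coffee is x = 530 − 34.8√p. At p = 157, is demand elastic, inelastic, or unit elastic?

At p = 157, x = 93.9572.
dx/dp = −34.8/(2√p) = −34.8/(2·12.53).
Point elasticity E = (dx/dp)·(p/x) = -1.3887 × 157/93.9572 ≈ -2.320.
|E| ≈ 2.320 > 1, so demand is elastic.

elastic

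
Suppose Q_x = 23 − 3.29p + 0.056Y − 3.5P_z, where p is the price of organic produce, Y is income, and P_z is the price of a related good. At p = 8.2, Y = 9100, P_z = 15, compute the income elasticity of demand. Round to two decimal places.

First evaluate Q_x: 23 − 3.29(8.2) + 0.056(9100) − 3.5(15) = 23 − 26.978 + 509.6 − 52.5 = 453.122.
∂Q_x/∂Y = +0.056, so E_I = 0.056·(9100/453.122) ≈ 1.12.
E_I > 1: normal good (luxury).

1.12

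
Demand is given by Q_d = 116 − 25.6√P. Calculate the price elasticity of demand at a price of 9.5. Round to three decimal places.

At P = 9.5, Q_d = 37.0955.
dQ_d/dP = −25.6/(2√P) = −25.6/(2·3.0822).
Point elasticity E = (dQ_d/dP)·(P/Q_d) = -4.1529 × 9.5/37.0955 ≈ -1.064.
|E| > 1, so demand is elastic at this price.

-1.064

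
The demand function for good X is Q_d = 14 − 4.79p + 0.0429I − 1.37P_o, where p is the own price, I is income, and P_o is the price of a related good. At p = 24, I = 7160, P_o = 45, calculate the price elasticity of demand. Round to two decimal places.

At the given point, Q_d = 14 − 4.79(24) + 0.0429(7160) − 1.37(45) = 14 − 114.96 + 307.164 − 61.65 = 144.554.
∂Q_d/∂p = −4.79, so E_p = (−4.79)·(24/144.554) ≈ -0.80.
|E_p| < 1: demand is inelastic.

-0.80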